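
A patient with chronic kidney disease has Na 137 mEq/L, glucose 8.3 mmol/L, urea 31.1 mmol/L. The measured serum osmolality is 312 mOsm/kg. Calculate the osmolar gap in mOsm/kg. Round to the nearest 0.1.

Calculated osmolality = 2·Na + glucose + urea
= 2·137 + 8.3 + 31.1
= 274 + 8.30 + 31.10
= 313.4 mOsm/kg ≈ 313.4 mOsm/kg
Osmolar gap = measured − calculated = 312 − 313.4 = -1.4 mOsm/kg

-1.4 mOsm/kg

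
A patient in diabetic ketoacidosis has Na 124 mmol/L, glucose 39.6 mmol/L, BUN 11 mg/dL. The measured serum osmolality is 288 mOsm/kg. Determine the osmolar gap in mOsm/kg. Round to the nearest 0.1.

-3.5 mOsm/kg

Calculated osmolality = 2·Na + glucose + BUN/2.8
= 2·124 + 39.6 + 11/2.8
= 248 + 39.60 + 3.93
= 291.53 mOsm/kg ≈ 291.5 mOsm/kg
Osmolar gap = measured − calculated = 288 − 291.5 = -3.5 mOsm/kg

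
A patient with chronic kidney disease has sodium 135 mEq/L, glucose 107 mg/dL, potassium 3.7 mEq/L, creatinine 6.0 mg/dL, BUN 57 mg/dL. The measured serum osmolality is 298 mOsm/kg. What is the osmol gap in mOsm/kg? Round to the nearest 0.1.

1.7 mOsm/kg

Calculated osmolality = 2·Na + glucose/18 + BUN/2.8
= 2·135 + 107/18 + 57/2.8
= 270 + 5.94 + 20.36
= 296.3 mOsm/kg ≈ 296.3 mOsm/kg
Osmolar gap = measured − calculated = 298 − 296.3 = 1.7 mOsm/kg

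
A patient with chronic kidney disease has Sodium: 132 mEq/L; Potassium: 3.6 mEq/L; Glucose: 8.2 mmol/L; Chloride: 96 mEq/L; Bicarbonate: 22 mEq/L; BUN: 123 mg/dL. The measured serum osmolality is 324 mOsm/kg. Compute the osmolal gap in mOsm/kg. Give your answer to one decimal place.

7.9 mOsm/kg

Calculated osmolality = 2·Na + glucose + BUN/2.8
= 2·132 + 8.2 + 123/2.8
= 264 + 8.20 + 43.93
= 316.13 mOsm/kg ≈ 316.1 mOsm/kg
Osmolar gap = measured − calculated = 324 − 316.1 = 7.9 mOsm/kg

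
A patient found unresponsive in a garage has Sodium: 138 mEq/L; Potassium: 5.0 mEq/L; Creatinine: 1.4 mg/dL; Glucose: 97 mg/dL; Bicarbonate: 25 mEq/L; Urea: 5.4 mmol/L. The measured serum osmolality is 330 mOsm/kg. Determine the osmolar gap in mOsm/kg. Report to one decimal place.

43.2 mOsm/kg

Calculated osmolality = 2·Na + glucose/18 + urea
= 2·138 + 97/18 + 5.4
= 276 + 5.39 + 5.40
= 286.79 mOsm/kg ≈ 286.8 mOsm/kg
Osmolar gap = measured − calculated = 330 − 286.8 = 43.2 mOsm/kg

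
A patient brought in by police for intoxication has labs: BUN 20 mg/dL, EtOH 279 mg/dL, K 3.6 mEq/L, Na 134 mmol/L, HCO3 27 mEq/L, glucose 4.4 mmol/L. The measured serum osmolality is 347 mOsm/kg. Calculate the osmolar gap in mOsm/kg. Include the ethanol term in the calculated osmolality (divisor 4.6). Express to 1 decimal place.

6.8 mOsm/kg

Calculated osmolality = 2·Na + glucose + BUN/2.8 + ethanol/4.6
= 2·134 + 4.4 + 20/2.8 + 279/4.6
= 268 + 4.40 + 7.14 + 60.65
= 340.19 mOsm/kg ≈ 340.2 mOsm/kg
Osmolar gap = measured − calculated = 347 − 340.2 = 6.8 mOsm/kg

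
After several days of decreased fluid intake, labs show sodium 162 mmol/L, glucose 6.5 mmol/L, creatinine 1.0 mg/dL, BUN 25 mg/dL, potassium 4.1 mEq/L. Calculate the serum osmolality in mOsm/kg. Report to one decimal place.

Calculated osmolality = 2·Na + glucose + BUN/2.8
= 2·162 + 6.5 + 25/2.8
= 324 + 6.50 + 8.93
= 339.43 mOsm/kg

339.4 mOsm/kg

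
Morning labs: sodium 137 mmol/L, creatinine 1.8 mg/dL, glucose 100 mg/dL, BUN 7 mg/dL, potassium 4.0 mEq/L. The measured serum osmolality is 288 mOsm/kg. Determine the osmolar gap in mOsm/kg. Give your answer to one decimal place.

5.9 mOsm/kg

Calculated osmolality = 2·Na + glucose/18 + BUN/2.8
= 2·137 + 100/18 + 7/2.8
= 274 + 5.56 + 2.50
= 282.06 mOsm/kg ≈ 282.1 mOsm/kg
Osmolar gap = measured − calculated = 288 − 282.1 = 5.9 mOsm/kg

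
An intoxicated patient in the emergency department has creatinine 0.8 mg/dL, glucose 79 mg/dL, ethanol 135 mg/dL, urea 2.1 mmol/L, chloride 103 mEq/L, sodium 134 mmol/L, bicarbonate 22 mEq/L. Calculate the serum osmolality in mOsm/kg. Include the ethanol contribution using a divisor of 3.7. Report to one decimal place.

311.0 mOsm/kg

Calculated osmolality = 2·Na + glucose/18 + urea + ethanol/3.7
= 2·134 + 79/18 + 2.1 + 135/3.7
= 268 + 4.39 + 2.10 + 36.49
= 310.98 mOsm/kg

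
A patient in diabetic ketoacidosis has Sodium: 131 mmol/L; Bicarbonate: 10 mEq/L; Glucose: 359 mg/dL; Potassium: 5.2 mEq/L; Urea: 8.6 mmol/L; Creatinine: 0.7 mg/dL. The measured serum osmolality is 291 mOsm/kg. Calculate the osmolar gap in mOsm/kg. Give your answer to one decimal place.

Calculated osmolality = 2·Na + glucose/18 + urea
= 2·131 + 359/18 + 8.6
= 262 + 19.94 + 8.60
= 290.54 mOsm/kg ≈ 290.5 mOsm/kg
Osmolar gap = measured − calculated = 291 − 290.5 = 0.5 mOsm/kg

0.5 mOsm/kg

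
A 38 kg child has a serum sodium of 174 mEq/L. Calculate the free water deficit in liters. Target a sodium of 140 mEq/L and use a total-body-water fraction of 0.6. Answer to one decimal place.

TBW = 0.6 · 38 = 22.8 L
Free water deficit = TBW · (Na/140 − 1)
= 22.8 · (174/140 − 1)
= 22.8 · 0.2429
= 5.54 L

5.5 L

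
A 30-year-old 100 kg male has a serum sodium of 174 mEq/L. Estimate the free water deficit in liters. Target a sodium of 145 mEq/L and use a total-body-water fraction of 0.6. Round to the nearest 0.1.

TBW = 0.6 · 100 = 60 L
Free water deficit = TBW · (Na/145 − 1)
= 60 · (174/145 − 1)
= 60 · 0.2
= 12 L

12.0 L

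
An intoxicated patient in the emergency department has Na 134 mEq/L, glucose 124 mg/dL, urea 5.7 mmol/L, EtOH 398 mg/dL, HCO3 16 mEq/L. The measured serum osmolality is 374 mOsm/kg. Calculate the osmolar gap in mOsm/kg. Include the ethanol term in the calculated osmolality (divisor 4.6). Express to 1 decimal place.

Calculated osmolality = 2·Na + glucose/18 + urea + ethanol/4.6
= 2·134 + 124/18 + 5.7 + 398/4.6
= 268 + 6.89 + 5.70 + 86.52
= 367.11 mOsm/kg ≈ 367.1 mOsm/kg
Osmolar gap = measured − calculated = 374 − 367.1 = 6.9 mOsm/kg

6.9 mOsm/kg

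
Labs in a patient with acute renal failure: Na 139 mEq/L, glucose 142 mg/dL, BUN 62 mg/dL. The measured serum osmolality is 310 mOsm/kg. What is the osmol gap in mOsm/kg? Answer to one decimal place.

Calculated osmolality = 2·Na + glucose/18 + BUN/2.8
= 2·139 + 142/18 + 62/2.8
= 278 + 7.89 + 22.14
= 308.03 mOsm/kg ≈ 308.0 mOsm/kg
Osmolar gap = measured − calculated = 310 − 308.0 = 2.0 mOsm/kg

2.0 mOsm/kg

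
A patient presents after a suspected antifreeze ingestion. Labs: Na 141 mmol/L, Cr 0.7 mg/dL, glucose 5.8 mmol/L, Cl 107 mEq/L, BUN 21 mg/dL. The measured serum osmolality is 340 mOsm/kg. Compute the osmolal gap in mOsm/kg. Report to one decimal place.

44.7 mOsm/kg

Calculated osmolality = 2·Na + glucose + BUN/2.8
= 2·141 + 5.8 + 21/2.8
= 282 + 5.80 + 7.50
= 295.3 mOsm/kg ≈ 295.3 mOsm/kg
Osmolar gap = measured − calculated = 340 − 295.3 = 44.7 mOsm/kg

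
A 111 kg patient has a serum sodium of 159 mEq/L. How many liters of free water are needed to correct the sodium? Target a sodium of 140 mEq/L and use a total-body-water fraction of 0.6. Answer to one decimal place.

9.0 L

TBW = 0.6 · 111 = 66.6 L
Free water deficit = TBW · (Na/140 − 1)
= 66.6 · (159/140 − 1)
= 66.6 · 0.1357
= 9.04 L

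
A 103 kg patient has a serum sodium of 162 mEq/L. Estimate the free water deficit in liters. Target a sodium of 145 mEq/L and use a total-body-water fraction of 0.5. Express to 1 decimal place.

TBW = 0.5 · 103 = 51.5 L
Free water deficit = TBW · (Na/145 − 1)
= 51.5 · (162/145 − 1)
= 51.5 · 0.1172
= 6.04 L

6.0 L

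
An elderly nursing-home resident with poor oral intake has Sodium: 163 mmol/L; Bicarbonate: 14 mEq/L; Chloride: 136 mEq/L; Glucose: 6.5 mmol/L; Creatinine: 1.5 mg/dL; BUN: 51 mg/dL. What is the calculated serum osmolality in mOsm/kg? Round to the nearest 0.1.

350.7 mOsm/kg

Calculated osmolality = 2·Na + glucose + BUN/2.8
= 2·163 + 6.5 + 51/2.8
= 326 + 6.50 + 18.21
= 350.71 mOsm/kg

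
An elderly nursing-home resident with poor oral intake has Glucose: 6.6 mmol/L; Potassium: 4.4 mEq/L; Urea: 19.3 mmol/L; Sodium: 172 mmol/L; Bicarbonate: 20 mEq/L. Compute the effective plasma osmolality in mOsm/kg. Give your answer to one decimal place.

350.6 mOsm/kg

Effective osmolality excludes urea (freely permeant across cell membranes):
2·Na + glucose
= 2·172 + 6.6
= 344 + 6.6
= 350.6 mOsm/kg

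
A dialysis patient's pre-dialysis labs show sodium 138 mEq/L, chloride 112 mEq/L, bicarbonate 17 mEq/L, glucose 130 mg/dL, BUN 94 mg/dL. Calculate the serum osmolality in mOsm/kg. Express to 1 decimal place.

Calculated osmolality = 2·Na + glucose/18 + BUN/2.8
= 2·138 + 130/18 + 94/2.8
= 276 + 7.22 + 33.57
= 316.79 mOsm/kg

316.8 mOsm/kg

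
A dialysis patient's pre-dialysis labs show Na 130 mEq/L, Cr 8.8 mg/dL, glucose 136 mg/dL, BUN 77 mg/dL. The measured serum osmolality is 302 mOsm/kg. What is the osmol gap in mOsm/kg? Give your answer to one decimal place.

6.9 mOsm/kg

Calculated osmolality = 2·Na + glucose/18 + BUN/2.8
= 2·130 + 136/18 + 77/2.8
= 260 + 7.56 + 27.50
= 295.06 mOsm/kg ≈ 295.1 mOsm/kg
Osmolar gap = measured − calculated = 302 − 295.1 = 6.9 mOsm/kg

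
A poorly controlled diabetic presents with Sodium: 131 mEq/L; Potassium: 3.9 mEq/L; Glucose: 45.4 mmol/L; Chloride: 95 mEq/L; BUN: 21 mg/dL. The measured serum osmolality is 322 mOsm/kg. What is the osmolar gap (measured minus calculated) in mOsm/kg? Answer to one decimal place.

Calculated osmolality = 2·Na + glucose + BUN/2.8
= 2·131 + 45.4 + 21/2.8
= 262 + 45.40 + 7.50
= 314.9 mOsm/kg ≈ 314.9 mOsm/kg
Osmolar gap = measured − calculated = 322 − 314.9 = 7.1 mOsm/kg

7.1 mOsm/kg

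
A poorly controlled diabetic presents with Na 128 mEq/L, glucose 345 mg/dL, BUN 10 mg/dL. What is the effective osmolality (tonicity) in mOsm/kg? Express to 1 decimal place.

275.2 mOsm/kg

Effective osmolality excludes urea (freely permeant across cell membranes):
2·Na + glucose/18
= 2·128 + 345/18
= 256 + 19.17
= 275.17 mOsm/kg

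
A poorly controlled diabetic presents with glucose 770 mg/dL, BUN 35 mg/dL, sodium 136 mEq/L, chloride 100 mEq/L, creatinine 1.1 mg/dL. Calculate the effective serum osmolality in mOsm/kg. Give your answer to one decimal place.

314.8 mOsm/kg

Effective osmolality excludes urea (freely permeant across cell membranes):
2·Na + glucose/18
= 2·136 + 770/18
= 272 + 42.78
= 314.78 mOsm/kg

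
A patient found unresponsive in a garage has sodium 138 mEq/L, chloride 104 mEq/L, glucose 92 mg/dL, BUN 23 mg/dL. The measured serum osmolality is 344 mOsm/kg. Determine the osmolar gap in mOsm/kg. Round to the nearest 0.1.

54.7 mOsm/kg

Calculated osmolality = 2·Na + glucose/18 + BUN/2.8
= 2·138 + 92/18 + 23/2.8
= 276 + 5.11 + 8.21
= 289.32 mOsm/kg ≈ 289.3 mOsm/kg
Osmolar gap = measured − calculated = 344 − 289.3 = 54.7 mOsm/kg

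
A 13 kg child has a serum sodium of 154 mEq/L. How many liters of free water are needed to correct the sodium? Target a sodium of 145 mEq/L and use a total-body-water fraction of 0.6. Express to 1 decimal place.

0.5 L

TBW = 0.6 · 13 = 7.8 L
Free water deficit = TBW · (Na/145 − 1)
= 7.8 · (154/145 − 1)
= 7.8 · 0.0621
= 0.48 L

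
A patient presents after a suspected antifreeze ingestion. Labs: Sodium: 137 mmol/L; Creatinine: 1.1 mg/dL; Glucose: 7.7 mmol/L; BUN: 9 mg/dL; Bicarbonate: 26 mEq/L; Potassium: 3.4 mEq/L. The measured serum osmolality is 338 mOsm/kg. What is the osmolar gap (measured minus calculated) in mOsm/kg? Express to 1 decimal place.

Calculated osmolality = 2·Na + glucose + BUN/2.8
= 2·137 + 7.7 + 9/2.8
= 274 + 7.70 + 3.21
= 284.91 mOsm/kg ≈ 284.9 mOsm/kg
Osmolar gap = measured − calculated = 338 − 284.9 = 53.1 mOsm/kg

53.1 mOsm/kg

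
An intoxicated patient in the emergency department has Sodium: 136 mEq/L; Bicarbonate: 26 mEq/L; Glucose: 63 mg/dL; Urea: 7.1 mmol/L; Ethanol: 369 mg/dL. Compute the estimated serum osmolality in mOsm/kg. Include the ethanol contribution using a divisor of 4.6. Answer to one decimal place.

362.8 mOsm/kg

Calculated osmolality = 2·Na + glucose/18 + urea + ethanol/4.6
= 2·136 + 63/18 + 7.1 + 369/4.6
= 272 + 3.50 + 7.10 + 80.22
= 362.82 mOsm/kg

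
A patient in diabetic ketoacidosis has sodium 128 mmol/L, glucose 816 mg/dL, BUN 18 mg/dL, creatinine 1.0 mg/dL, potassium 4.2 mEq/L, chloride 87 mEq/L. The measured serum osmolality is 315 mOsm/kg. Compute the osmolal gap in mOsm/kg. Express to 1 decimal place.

Calculated osmolality = 2·Na + glucose/18 + BUN/2.8
= 2·128 + 816/18 + 18/2.8
= 256 + 45.33 + 6.43
= 307.76 mOsm/kg ≈ 307.8 mOsm/kg
Osmolar gap = measured − calculated = 315 − 307.8 = 7.2 mOsm/kg

7.2 mOsm/kg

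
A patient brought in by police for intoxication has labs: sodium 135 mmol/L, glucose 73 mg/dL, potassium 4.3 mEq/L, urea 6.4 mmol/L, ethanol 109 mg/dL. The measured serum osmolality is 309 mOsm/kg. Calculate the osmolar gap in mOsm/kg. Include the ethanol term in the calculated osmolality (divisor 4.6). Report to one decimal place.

Calculated osmolality = 2·Na + glucose/18 + urea + ethanol/4.6
= 2·135 + 73/18 + 6.4 + 109/4.6
= 270 + 4.06 + 6.40 + 23.70
= 304.16 mOsm/kg ≈ 304.2 mOsm/kg
Osmolar gap = measured − calculated = 309 − 304.2 = 4.8 mOsm/kg

4.8 mOsm/kg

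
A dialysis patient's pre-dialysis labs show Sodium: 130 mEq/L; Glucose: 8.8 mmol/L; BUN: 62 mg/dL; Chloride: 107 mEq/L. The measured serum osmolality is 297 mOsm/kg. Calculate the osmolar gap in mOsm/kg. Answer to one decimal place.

6.1 mOsm/kg

Calculated osmolality = 2·Na + glucose + BUN/2.8
= 2·130 + 8.8 + 62/2.8
= 260 + 8.80 + 22.14
= 290.94 mOsm/kg ≈ 290.9 mOsm/kg
Osmolar gap = measured − calculated = 297 − 290.9 = 6.1 mOsm/kg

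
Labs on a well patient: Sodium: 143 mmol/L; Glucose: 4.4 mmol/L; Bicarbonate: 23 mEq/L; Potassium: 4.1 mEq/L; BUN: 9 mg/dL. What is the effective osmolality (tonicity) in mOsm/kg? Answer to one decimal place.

Effective osmolality excludes urea (freely permeant across cell membranes):
2·Na + glucose
= 2·143 + 4.4
= 286 + 4.4
= 290.4 mOsm/kg

290.4 mOsm/kg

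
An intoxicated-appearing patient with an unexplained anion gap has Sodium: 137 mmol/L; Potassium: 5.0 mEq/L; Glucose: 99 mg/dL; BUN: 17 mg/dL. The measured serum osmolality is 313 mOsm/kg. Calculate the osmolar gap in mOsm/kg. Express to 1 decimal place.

Calculated osmolality = 2·Na + glucose/18 + BUN/2.8
= 2·137 + 99/18 + 17/2.8
= 274 + 5.50 + 6.07
= 285.57 mOsm/kg ≈ 285.6 mOsm/kg
Osmolar gap = measured − calculated = 313 − 285.6 = 27.4 mOsm/kg

27.4 mOsm/kg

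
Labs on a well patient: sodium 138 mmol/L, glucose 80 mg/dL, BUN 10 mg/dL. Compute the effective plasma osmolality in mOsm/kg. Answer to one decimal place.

Effective osmolality excludes urea (freely permeant across cell membranes):
2·Na + glucose/18
= 2·138 + 80/18
= 276 + 4.44
= 280.44 mOsm/kg

280.4 mOsm/kg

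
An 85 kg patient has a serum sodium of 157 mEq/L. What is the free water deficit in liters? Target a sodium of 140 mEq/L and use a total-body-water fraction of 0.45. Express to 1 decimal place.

4.6 L

TBW = 0.45 · 85 = 38.25 L
Free water deficit = TBW · (Na/140 − 1)
= 38.25 · (157/140 − 1)
= 38.25 · 0.1214
= 4.64 L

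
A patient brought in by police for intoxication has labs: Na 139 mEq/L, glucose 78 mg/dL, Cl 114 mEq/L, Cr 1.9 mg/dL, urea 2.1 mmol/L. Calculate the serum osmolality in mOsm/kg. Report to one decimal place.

284.4 mOsm/kg

Calculated osmolality = 2·Na + glucose/18 + urea
= 2·139 + 78/18 + 2.1
= 278 + 4.33 + 2.10
= 284.43 mOsm/kg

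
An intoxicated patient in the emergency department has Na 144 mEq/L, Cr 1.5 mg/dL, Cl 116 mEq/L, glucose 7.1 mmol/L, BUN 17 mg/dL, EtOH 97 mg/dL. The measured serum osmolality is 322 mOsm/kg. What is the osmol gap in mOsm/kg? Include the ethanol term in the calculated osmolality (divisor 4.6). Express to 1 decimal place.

Calculated osmolality = 2·Na + glucose + BUN/2.8 + ethanol/4.6
= 2·144 + 7.1 + 17/2.8 + 97/4.6
= 288 + 7.10 + 6.07 + 21.09
= 322.26 mOsm/kg ≈ 322.3 mOsm/kg
Osmolar gap = measured − calculated = 322 − 322.3 = -0.3 mOsm/kg

-0.3 mOsm/kg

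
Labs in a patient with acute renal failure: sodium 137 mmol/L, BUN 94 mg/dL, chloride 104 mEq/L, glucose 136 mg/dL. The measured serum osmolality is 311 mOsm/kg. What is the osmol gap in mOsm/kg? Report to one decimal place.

-4.1 mOsm/kg

Calculated osmolality = 2·Na + glucose/18 + BUN/2.8
= 2·137 + 136/18 + 94/2.8
= 274 + 7.56 + 33.57
= 315.13 mOsm/kg ≈ 315.1 mOsm/kg
Osmolar gap = measured − calculated = 311 − 315.1 = -4.1 mOsm/kg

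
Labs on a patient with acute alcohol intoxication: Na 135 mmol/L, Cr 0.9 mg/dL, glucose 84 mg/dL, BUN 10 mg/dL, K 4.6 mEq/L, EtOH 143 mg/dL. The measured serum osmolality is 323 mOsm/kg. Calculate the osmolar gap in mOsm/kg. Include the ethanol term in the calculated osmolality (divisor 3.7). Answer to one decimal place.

6.1 mOsm/kg

Calculated osmolality = 2·Na + glucose/18 + BUN/2.8 + ethanol/3.7
= 2·135 + 84/18 + 10/2.8 + 143/3.7
= 270 + 4.67 + 3.57 + 38.65
= 316.89 mOsm/kg ≈ 316.9 mOsm/kg
Osmolar gap = measured − calculated = 323 − 316.9 = 6.1 mOsm/kg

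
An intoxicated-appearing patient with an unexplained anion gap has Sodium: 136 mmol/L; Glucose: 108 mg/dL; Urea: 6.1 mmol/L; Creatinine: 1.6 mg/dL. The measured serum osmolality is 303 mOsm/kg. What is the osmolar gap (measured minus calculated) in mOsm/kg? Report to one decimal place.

Calculated osmolality = 2·Na + glucose/18 + urea
= 2·136 + 108/18 + 6.1
= 272 + 6 + 6.10
= 284.1 mOsm/kg ≈ 284.1 mOsm/kg
Osmolar gap = measured − calculated = 303 − 284.1 = 18.9 mOsm/kg

18.9 mOsm/kg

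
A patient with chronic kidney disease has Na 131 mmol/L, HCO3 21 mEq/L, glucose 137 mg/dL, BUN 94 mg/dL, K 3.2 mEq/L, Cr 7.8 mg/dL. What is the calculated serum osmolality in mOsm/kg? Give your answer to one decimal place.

Calculated osmolality = 2·Na + glucose/18 + BUN/2.8
= 2·131 + 137/18 + 94/2.8
= 262 + 7.61 + 33.57
= 303.18 mOsm/kg

303.2 mOsm/kg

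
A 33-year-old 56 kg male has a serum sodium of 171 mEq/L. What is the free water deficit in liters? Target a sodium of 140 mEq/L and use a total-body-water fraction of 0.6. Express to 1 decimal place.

TBW = 0.6 · 56 = 33.6 L
Free water deficit = TBW · (Na/140 − 1)
= 33.6 · (171/140 − 1)
= 33.6 · 0.2214
= 7.44 L

7.4 L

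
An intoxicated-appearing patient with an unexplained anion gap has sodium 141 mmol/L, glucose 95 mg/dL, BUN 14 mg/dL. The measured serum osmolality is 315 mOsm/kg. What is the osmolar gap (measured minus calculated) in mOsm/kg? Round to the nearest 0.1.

22.7 mOsm/kg

Calculated osmolality = 2·Na + glucose/18 + BUN/2.8
= 2·141 + 95/18 + 14/2.8
= 282 + 5.28 + 5
= 292.28 mOsm/kg ≈ 292.3 mOsm/kg
Osmolar gap = measured − calculated = 315 − 292.3 = 22.7 mOsm/kg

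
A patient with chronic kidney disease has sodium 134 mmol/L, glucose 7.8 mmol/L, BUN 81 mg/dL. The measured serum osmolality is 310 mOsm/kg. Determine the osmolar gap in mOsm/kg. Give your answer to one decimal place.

Calculated osmolality = 2·Na + glucose + BUN/2.8
= 2·134 + 7.8 + 81/2.8
= 268 + 7.80 + 28.93
= 304.73 mOsm/kg ≈ 304.7 mOsm/kg
Osmolar gap = measured − calculated = 310 − 304.7 = 5.3 mOsm/kg

5.3 mOsm/kg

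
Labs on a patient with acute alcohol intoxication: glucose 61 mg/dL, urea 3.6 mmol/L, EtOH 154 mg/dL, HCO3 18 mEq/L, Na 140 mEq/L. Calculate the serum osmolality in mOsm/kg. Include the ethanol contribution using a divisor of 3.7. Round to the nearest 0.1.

Calculated osmolality = 2·Na + glucose/18 + urea + ethanol/3.7
= 2·140 + 61/18 + 3.6 + 154/3.7
= 280 + 3.39 + 3.60 + 41.62
= 328.61 mOsm/kg

328.6 mOsm/kg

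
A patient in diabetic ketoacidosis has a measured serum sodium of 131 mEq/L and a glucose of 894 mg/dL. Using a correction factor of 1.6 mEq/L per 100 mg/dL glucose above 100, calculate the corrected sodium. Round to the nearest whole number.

144 mEq/L

Corrected Na = measured Na + 1.6 · (glucose − 100)/100
= 131 + 1.6 · (894 − 100)/100
= 131 + 12.7
= 143.7 mEq/L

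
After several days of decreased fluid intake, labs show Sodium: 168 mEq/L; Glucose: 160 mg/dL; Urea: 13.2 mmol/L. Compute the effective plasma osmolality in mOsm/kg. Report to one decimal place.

Effective osmolality excludes urea (freely permeant across cell membranes):
2·Na + glucose/18
= 2·168 + 160/18
= 336 + 8.89
= 344.89 mOsm/kg

344.9 mOsm/kg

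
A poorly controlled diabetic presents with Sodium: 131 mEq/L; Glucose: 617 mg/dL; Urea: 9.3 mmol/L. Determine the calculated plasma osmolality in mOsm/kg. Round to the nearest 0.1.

305.6 mOsm/kg

Calculated osmolality = 2·Na + glucose/18 + urea
= 2·131 + 617/18 + 9.3
= 262 + 34.28 + 9.30
= 305.58 mOsm/kg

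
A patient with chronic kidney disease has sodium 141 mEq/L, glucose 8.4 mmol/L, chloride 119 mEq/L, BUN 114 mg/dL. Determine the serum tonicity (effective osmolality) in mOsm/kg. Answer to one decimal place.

Effective osmolality excludes urea (freely permeant across cell membranes):
2·Na + glucose
= 2·141 + 8.4
= 282 + 8.4
= 290.4 mOsm/kg

290.4 mOsm/kg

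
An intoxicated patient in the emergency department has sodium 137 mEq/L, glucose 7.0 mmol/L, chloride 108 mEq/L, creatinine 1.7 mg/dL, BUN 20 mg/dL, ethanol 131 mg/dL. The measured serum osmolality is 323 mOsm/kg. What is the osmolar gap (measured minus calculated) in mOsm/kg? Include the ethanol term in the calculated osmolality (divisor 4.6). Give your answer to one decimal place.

Calculated osmolality = 2·Na + glucose + BUN/2.8 + ethanol/4.6
= 2·137 + 7 + 20/2.8 + 131/4.6
= 274 + 7 + 7.14 + 28.48
= 316.62 mOsm/kg ≈ 316.6 mOsm/kg
Osmolar gap = measured − calculated = 323 − 316.6 = 6.4 mOsm/kg

6.4 mOsm/kg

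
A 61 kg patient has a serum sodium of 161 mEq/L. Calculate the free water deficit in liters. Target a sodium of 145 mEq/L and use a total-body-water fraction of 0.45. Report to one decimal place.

TBW = 0.45 · 61 = 27.45 L
Free water deficit = TBW · (Na/145 − 1)
= 27.45 · (161/145 − 1)
= 27.45 · 0.1103
= 3.03 L

3.0 L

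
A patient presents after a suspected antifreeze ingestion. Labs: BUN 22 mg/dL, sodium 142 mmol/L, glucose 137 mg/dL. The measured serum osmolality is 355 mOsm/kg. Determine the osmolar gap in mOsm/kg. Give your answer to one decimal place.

55.5 mOsm/kg

Calculated osmolality = 2·Na + glucose/18 + BUN/2.8
= 2·142 + 137/18 + 22/2.8
= 284 + 7.61 + 7.86
= 299.47 mOsm/kg ≈ 299.5 mOsm/kg
Osmolar gap = measured − calculated = 355 − 299.5 = 55.5 mOsm/kg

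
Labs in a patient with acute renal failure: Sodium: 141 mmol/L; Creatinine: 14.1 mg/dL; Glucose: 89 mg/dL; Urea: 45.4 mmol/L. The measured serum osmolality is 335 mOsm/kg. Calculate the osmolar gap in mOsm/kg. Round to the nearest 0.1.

Calculated osmolality = 2·Na + glucose/18 + urea
= 2·141 + 89/18 + 45.4
= 282 + 4.94 + 45.40
= 332.34 mOsm/kg ≈ 332.3 mOsm/kg
Osmolar gap = measured − calculated = 335 − 332.3 = 2.7 mOsm/kg

2.7 mOsm/kg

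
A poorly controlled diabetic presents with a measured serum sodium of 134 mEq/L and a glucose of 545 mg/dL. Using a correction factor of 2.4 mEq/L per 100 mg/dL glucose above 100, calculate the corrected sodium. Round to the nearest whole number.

145 mEq/L

Corrected Na = measured Na + 2.4 · (glucose − 100)/100
= 134 + 2.4 · (545 − 100)/100
= 134 + 10.7
= 144.7 mEq/L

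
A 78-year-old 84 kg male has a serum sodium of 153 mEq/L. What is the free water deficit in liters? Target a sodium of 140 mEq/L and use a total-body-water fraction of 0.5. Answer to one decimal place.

3.9 L

TBW = 0.5 · 84 = 42 L
Free water deficit = TBW · (Na/140 − 1)
= 42 · (153/140 − 1)
= 42 · 0.0929
= 3.9 L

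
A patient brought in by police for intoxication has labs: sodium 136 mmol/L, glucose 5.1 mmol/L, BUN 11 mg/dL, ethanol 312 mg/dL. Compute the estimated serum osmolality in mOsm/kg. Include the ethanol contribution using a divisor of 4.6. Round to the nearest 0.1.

Calculated osmolality = 2·Na + glucose + BUN/2.8 + ethanol/4.6
= 2·136 + 5.1 + 11/2.8 + 312/4.6
= 272 + 5.10 + 3.93 + 67.83
= 348.86 mOsm/kg

348.9 mOsm/kg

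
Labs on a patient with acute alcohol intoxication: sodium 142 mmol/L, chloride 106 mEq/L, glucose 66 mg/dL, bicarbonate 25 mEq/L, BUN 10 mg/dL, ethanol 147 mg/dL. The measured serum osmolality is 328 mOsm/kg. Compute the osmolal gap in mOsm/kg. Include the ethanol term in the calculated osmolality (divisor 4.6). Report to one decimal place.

4.8 mOsm/kg

Calculated osmolality = 2·Na + glucose/18 + BUN/2.8 + ethanol/4.6
= 2·142 + 66/18 + 10/2.8 + 147/4.6
= 284 + 3.67 + 3.57 + 31.96
= 323.2 mOsm/kg ≈ 323.2 mOsm/kg
Osmolar gap = measured − calculated = 328 − 323.2 = 4.8 mOsm/kg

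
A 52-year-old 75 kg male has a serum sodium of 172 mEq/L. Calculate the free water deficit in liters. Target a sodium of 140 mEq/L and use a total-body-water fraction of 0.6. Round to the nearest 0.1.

10.3 L

TBW = 0.6 · 75 = 45 L
Free water deficit = TBW · (Na/140 − 1)
= 45 · (172/140 − 1)
= 45 · 0.2286
= 10.29 L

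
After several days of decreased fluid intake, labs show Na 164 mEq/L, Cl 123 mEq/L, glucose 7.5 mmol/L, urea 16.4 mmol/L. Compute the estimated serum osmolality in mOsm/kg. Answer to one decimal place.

351.9 mOsm/kg

Calculated osmolality = 2·Na + glucose + urea
= 2·164 + 7.5 + 16.4
= 328 + 7.50 + 16.40
= 351.9 mOsm/kg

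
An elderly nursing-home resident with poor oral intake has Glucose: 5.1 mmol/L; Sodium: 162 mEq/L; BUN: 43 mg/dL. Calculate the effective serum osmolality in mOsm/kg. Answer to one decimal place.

Effective osmolality excludes urea (freely permeant across cell membranes):
2·Na + glucose
= 2·162 + 5.1
= 324 + 5.1
= 329.1 mOsm/kg

329.1 mOsm/kg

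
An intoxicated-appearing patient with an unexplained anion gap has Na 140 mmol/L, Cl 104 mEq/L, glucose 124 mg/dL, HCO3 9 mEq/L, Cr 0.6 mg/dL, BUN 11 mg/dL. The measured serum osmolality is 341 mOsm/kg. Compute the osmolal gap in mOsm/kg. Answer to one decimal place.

Calculated osmolality = 2·Na + glucose/18 + BUN/2.8
= 2·140 + 124/18 + 11/2.8
= 280 + 6.89 + 3.93
= 290.82 mOsm/kg ≈ 290.8 mOsm/kg
Osmolar gap = measured − calculated = 341 − 290.8 = 50.2 mOsm/kg

50.2 mOsm/kg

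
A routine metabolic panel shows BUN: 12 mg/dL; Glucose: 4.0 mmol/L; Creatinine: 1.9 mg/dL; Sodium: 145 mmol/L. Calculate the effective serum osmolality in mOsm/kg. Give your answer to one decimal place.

Effective osmolality excludes urea (freely permeant across cell membranes):
2·Na + glucose
= 2·145 + 4
= 290 + 4
= 294 mOsm/kg

294.0 mOsm/kg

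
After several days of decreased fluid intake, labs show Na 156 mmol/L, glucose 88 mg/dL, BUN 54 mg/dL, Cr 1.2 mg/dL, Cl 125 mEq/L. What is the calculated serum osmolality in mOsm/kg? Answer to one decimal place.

336.2 mOsm/kg

Calculated osmolality = 2·Na + glucose/18 + BUN/2.8
= 2·156 + 88/18 + 54/2.8
= 312 + 4.89 + 19.29
= 336.18 mOsm/kg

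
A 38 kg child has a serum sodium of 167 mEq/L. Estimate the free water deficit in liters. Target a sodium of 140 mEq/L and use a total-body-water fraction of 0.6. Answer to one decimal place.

TBW = 0.6 · 38 = 22.8 L
Free water deficit = TBW · (Na/140 − 1)
= 22.8 · (167/140 − 1)
= 22.8 · 0.1929
= 4.4 L

4.4 L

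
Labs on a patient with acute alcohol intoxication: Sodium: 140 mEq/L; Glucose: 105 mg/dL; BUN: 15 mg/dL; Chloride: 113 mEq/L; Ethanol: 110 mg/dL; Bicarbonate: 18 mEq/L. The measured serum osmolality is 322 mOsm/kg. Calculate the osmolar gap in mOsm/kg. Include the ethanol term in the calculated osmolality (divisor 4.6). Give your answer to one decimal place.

Calculated osmolality = 2·Na + glucose/18 + BUN/2.8 + ethanol/4.6
= 2·140 + 105/18 + 15/2.8 + 110/4.6
= 280 + 5.83 + 5.36 + 23.91
= 315.1 mOsm/kg ≈ 315.1 mOsm/kg
Osmolar gap = measured − calculated = 322 − 315.1 = 6.9 mOsm/kg

6.9 mOsm/kg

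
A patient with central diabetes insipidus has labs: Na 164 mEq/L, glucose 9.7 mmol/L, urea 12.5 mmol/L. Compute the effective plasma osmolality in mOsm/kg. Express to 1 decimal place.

Effective osmolality excludes urea (freely permeant across cell membranes):
2·Na + glucose
= 2·164 + 9.7
= 328 + 9.7
= 337.7 mOsm/kg

337.7 mOsm/kg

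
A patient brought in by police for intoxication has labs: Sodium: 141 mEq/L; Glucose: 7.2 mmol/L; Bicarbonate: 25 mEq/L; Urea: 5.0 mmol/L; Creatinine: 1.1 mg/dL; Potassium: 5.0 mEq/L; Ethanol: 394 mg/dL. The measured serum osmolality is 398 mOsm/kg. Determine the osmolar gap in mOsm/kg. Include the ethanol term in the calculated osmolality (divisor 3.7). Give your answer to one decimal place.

-2.7 mOsm/kg

Calculated osmolality = 2·Na + glucose + urea + ethanol/3.7
= 2·141 + 7.2 + 5 + 394/3.7
= 282 + 7.20 + 5 + 106.49
= 400.69 mOsm/kg ≈ 400.7 mOsm/kg
Osmolar gap = measured − calculated = 398 − 400.7 = -2.7 mOsm/kg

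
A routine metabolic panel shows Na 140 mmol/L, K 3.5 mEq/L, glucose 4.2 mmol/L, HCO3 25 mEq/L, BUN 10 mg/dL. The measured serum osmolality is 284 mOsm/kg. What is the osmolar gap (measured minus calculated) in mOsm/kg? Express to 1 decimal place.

-3.8 mOsm/kg

Calculated osmolality = 2·Na + glucose + BUN/2.8
= 2·140 + 4.2 + 10/2.8
= 280 + 4.20 + 3.57
= 287.77 mOsm/kg ≈ 287.8 mOsm/kg
Osmolar gap = measured − calculated = 284 − 287.8 = -3.8 mOsm/kg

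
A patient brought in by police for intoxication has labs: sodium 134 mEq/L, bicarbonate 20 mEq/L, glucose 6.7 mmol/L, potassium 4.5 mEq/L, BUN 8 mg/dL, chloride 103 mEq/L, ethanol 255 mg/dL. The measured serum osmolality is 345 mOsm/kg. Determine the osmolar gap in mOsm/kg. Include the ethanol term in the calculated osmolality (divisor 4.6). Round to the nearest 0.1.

12.0 mOsm/kg

Calculated osmolality = 2·Na + glucose + BUN/2.8 + ethanol/4.6
= 2·134 + 6.7 + 8/2.8 + 255/4.6
= 268 + 6.70 + 2.86 + 55.43
= 332.99 mOsm/kg ≈ 333.0 mOsm/kg
Osmolar gap = measured − calculated = 345 − 333.0 = 12.0 mOsm/kg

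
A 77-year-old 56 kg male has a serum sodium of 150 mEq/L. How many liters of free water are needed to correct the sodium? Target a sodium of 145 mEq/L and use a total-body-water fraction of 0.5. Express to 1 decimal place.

TBW = 0.5 · 56 = 28 L
Free water deficit = TBW · (Na/145 − 1)
= 28 · (150/145 − 1)
= 28 · 0.0345
= 0.97 L

1.0 L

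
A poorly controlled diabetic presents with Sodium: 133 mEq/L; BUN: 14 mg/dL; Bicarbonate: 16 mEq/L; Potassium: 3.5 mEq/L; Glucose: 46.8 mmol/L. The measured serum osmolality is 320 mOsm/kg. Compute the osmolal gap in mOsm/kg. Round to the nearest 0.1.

2.2 mOsm/kg

Calculated osmolality = 2·Na + glucose + BUN/2.8
= 2·133 + 46.8 + 14/2.8
= 266 + 46.80 + 5
= 317.8 mOsm/kg ≈ 317.8 mOsm/kg
Osmolar gap = measured − calculated = 320 − 317.8 = 2.2 mOsm/kg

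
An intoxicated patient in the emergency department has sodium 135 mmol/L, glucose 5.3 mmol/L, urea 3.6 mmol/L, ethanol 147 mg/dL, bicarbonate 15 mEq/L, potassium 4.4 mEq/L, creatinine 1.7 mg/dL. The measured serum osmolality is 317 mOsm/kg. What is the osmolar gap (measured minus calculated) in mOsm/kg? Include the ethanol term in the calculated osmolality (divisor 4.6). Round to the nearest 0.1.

Calculated osmolality = 2·Na + glucose + urea + ethanol/4.6
= 2·135 + 5.3 + 3.6 + 147/4.6
= 270 + 5.30 + 3.60 + 31.96
= 310.86 mOsm/kg ≈ 310.9 mOsm/kg
Osmolar gap = measured − calculated = 317 − 310.9 = 6.1 mOsm/kg

6.1 mOsm/kg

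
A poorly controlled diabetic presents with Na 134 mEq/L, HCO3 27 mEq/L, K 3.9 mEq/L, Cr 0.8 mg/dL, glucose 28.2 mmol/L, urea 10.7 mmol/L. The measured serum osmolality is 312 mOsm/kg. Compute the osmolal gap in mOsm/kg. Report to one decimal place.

5.1 mOsm/kg

Calculated osmolality = 2·Na + glucose + urea
= 2·134 + 28.2 + 10.7
= 268 + 28.20 + 10.70
= 306.9 mOsm/kg ≈ 306.9 mOsm/kg
Osmolar gap = measured − calculated = 312 − 306.9 = 5.1 mOsm/kg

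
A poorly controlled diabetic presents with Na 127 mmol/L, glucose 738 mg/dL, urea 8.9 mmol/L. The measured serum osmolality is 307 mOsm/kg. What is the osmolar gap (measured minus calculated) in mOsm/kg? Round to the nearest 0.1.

3.1 mOsm/kg

Calculated osmolality = 2·Na + glucose/18 + urea
= 2·127 + 738/18 + 8.9
= 254 + 41 + 8.90
= 303.9 mOsm/kg ≈ 303.9 mOsm/kg
Osmolar gap = measured − calculated = 307 − 303.9 = 3.1 mOsm/kg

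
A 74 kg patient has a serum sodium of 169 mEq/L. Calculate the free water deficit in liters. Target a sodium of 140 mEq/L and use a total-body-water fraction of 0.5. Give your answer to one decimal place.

7.7 L

TBW = 0.5 · 74 = 37 L
Free water deficit = TBW · (Na/140 − 1)
= 37 · (169/140 − 1)
= 37 · 0.2071
= 7.66 L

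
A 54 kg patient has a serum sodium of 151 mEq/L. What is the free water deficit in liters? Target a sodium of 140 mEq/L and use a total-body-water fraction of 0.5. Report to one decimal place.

TBW = 0.5 · 54 = 27 L
Free water deficit = TBW · (Na/140 − 1)
= 27 · (151/140 − 1)
= 27 · 0.0786
= 2.12 L

2.1 L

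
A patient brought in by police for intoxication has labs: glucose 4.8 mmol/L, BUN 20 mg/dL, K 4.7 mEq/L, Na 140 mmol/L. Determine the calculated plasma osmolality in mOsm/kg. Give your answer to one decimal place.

291.9 mOsm/kg

Calculated osmolality = 2·Na + glucose + BUN/2.8
= 2·140 + 4.8 + 20/2.8
= 280 + 4.80 + 7.14
= 291.94 mOsm/kg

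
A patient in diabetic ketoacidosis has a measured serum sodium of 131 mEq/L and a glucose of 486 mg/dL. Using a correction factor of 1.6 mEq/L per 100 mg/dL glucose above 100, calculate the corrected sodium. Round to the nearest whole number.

137 mEq/L

Corrected Na = measured Na + 1.6 · (glucose − 100)/100
= 131 + 1.6 · (486 − 100)/100
= 131 + 6.2
= 137.2 mEq/L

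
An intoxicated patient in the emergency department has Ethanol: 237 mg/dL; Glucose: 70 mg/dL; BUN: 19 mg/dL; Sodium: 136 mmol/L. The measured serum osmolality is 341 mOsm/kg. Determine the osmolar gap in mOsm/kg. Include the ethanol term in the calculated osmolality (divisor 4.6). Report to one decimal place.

Calculated osmolality = 2·Na + glucose/18 + BUN/2.8 + ethanol/4.6
= 2·136 + 70/18 + 19/2.8 + 237/4.6
= 272 + 3.89 + 6.79 + 51.52
= 334.2 mOsm/kg ≈ 334.2 mOsm/kg
Osmolar gap = measured − calculated = 341 − 334.2 = 6.8 mOsm/kg

6.8 mOsm/kg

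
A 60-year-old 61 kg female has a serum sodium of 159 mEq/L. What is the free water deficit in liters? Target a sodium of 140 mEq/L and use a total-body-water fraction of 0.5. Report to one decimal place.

4.1 L

TBW = 0.5 · 61 = 30.5 L
Free water deficit = TBW · (Na/140 − 1)
= 30.5 · (159/140 − 1)
= 30.5 · 0.1357
= 4.14 L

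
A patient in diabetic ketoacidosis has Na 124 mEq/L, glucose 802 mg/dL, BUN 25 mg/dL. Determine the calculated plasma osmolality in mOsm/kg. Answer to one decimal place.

Calculated osmolality = 2·Na + glucose/18 + BUN/2.8
= 2·124 + 802/18 + 25/2.8
= 248 + 44.56 + 8.93
= 301.49 mOsm/kg

301.5 mOsm/kg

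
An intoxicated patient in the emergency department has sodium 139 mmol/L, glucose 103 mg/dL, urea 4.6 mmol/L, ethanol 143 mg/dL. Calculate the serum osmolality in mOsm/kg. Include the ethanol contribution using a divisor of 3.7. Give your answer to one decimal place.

327.0 mOsm/kg

Calculated osmolality = 2·Na + glucose/18 + urea + ethanol/3.7
= 2·139 + 103/18 + 4.6 + 143/3.7
= 278 + 5.72 + 4.60 + 38.65
= 326.97 mOsm/kg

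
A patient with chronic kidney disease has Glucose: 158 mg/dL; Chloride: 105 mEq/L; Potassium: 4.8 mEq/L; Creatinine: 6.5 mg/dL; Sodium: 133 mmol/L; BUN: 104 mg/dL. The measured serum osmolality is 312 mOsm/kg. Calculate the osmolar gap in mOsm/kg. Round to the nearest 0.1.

0.1 mOsm/kg

Calculated osmolality = 2·Na + glucose/18 + BUN/2.8
= 2·133 + 158/18 + 104/2.8
= 266 + 8.78 + 37.14
= 311.92 mOsm/kg ≈ 311.9 mOsm/kg
Osmolar gap = measured − calculated = 312 − 311.9 = 0.1 mOsm/kg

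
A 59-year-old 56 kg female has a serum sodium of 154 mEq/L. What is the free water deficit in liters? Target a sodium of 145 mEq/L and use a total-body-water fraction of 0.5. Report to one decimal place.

1.7 L

TBW = 0.5 · 56 = 28 L
Free water deficit = TBW · (Na/145 − 1)
= 28 · (154/145 − 1)
= 28 · 0.0621
= 1.74 L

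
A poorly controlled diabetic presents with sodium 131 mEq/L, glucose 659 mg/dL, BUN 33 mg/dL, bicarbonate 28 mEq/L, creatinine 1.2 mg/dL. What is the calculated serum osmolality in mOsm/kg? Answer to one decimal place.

Calculated osmolality = 2·Na + glucose/18 + BUN/2.8
= 2·131 + 659/18 + 33/2.8
= 262 + 36.61 + 11.79
= 310.4 mOsm/kg

310.4 mOsm/kg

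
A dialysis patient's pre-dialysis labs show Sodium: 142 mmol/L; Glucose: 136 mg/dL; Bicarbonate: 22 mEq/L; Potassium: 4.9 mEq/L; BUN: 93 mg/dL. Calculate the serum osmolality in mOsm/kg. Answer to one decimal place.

324.8 mOsm/kg

Calculated osmolality = 2·Na + glucose/18 + BUN/2.8
= 2·142 + 136/18 + 93/2.8
= 284 + 7.56 + 33.21
= 324.77 mOsm/kg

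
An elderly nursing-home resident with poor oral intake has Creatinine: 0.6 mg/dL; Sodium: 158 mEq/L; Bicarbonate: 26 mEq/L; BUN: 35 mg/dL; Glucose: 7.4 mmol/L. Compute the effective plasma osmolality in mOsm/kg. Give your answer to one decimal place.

Effective osmolality excludes urea (freely permeant across cell membranes):
2·Na + glucose
= 2·158 + 7.4
= 316 + 7.4
= 323.4 mOsm/kg

323.4 mOsm/kg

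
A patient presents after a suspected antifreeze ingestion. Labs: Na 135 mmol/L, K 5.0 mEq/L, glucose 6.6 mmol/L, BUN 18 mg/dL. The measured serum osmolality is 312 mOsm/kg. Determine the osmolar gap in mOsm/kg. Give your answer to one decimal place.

Calculated osmolality = 2·Na + glucose + BUN/2.8
= 2·135 + 6.6 + 18/2.8
= 270 + 6.60 + 6.43
= 283.03 mOsm/kg ≈ 283.0 mOsm/kg
Osmolar gap = measured − calculated = 312 − 283.0 = 29.0 mOsm/kg

29.0 mOsm/kg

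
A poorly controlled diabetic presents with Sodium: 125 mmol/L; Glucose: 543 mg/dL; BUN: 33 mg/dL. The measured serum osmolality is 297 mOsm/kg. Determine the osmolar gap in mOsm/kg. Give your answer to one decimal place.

Calculated osmolality = 2·Na + glucose/18 + BUN/2.8
= 2·125 + 543/18 + 33/2.8
= 250 + 30.17 + 11.79
= 291.96 mOsm/kg ≈ 292.0 mOsm/kg
Osmolar gap = measured − calculated = 297 − 292.0 = 5.0 mOsm/kg

5.0 mOsm/kg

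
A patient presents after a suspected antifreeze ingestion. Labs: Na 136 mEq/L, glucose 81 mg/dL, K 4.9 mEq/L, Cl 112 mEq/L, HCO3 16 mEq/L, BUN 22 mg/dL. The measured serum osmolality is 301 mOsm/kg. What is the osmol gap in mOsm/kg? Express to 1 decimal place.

Calculated osmolality = 2·Na + glucose/18 + BUN/2.8
= 2·136 + 81/18 + 22/2.8
= 272 + 4.50 + 7.86
= 284.36 mOsm/kg ≈ 284.4 mOsm/kg
Osmolar gap = measured − calculated = 301 − 284.4 = 16.6 mOsm/kg

16.6 mOsm/kg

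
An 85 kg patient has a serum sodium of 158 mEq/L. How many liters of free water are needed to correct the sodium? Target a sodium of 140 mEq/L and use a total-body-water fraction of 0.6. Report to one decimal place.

6.6 L

TBW = 0.6 · 85 = 51 L
Free water deficit = TBW · (Na/140 − 1)
= 51 · (158/140 − 1)
= 51 · 0.1286
= 6.56 L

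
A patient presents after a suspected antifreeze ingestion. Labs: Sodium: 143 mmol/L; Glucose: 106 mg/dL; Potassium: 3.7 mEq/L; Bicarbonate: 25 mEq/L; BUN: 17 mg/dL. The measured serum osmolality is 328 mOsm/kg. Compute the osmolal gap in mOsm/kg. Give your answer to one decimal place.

30.0 mOsm/kg

Calculated osmolality = 2·Na + glucose/18 + BUN/2.8
= 2·143 + 106/18 + 17/2.8
= 286 + 5.89 + 6.07
= 297.96 mOsm/kg ≈ 298.0 mOsm/kg
Osmolar gap = measured − calculated = 328 − 298.0 = 30.0 mOsm/kg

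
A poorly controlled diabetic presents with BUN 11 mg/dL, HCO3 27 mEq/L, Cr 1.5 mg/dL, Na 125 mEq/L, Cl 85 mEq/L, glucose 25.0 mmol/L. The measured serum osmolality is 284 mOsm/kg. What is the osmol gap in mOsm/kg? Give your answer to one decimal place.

Calculated osmolality = 2·Na + glucose + BUN/2.8
= 2·125 + 25 + 11/2.8
= 250 + 25 + 3.93
= 278.93 mOsm/kg ≈ 278.9 mOsm/kg
Osmolar gap = measured − calculated = 284 − 278.9 = 5.1 mOsm/kg

5.1 mOsm/kg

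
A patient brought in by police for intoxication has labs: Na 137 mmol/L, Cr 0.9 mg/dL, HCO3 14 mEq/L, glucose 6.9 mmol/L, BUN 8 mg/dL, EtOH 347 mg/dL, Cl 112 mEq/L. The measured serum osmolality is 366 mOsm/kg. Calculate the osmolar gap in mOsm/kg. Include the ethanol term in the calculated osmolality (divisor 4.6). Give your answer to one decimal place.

Calculated osmolality = 2·Na + glucose + BUN/2.8 + ethanol/4.6
= 2·137 + 6.9 + 8/2.8 + 347/4.6
= 274 + 6.90 + 2.86 + 75.43
= 359.19 mOsm/kg ≈ 359.2 mOsm/kg
Osmolar gap = measured − calculated = 366 − 359.2 = 6.8 mOsm/kg

6.8 mOsm/kg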